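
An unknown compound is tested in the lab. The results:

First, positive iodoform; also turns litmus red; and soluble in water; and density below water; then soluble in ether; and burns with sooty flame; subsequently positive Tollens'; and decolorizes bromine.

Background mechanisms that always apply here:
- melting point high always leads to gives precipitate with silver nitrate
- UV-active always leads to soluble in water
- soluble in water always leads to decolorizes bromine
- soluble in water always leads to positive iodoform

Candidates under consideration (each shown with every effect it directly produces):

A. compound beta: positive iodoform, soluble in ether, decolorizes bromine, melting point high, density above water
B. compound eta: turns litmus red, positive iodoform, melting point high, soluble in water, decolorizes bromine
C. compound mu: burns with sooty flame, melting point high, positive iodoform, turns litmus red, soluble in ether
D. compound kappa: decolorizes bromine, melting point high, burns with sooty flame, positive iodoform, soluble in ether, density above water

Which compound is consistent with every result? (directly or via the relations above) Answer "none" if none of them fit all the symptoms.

none

Checking each candidate against the observations:
(A) compound beta — fails on turns litmus red, soluble in water, density below water, burns with sooty flame, positive Tollens' (predicts density above water, not density below water)
(B) compound eta — positive iodoform ✓; turns litmus red ✓; soluble in water ✓; density below water ✗; soluble in ether ✗; burns with sooty flame ✗; positive Tollens' ✗; decolorizes bromine ✓
(C) compound mu — does not account for soluble in water, density below water, positive Tollens', decolorizes bromine
(D) compound kappa — positive iodoform ✓; turns litmus red ✗; soluble in water ✗; density below water ✗; soluble in ether ✓; burns with sooty flame ✓; positive Tollens' ✗; decolorizes bromine ✓
Every candidate fails on at least one observation.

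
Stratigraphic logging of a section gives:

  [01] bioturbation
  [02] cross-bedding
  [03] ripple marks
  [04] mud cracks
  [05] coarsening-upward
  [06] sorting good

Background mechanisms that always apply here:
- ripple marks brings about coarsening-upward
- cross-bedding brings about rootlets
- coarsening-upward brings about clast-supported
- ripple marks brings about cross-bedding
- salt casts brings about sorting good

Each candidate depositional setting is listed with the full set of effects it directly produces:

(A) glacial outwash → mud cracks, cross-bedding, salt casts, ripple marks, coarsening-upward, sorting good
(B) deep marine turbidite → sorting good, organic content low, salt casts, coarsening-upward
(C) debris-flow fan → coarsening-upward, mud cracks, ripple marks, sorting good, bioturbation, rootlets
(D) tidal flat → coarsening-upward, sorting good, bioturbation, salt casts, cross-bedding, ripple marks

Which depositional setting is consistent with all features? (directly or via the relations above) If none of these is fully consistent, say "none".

Checking each candidate against the observations:
(A) glacial outwash — does not account for bioturbation
(B) deep marine turbidite — does not account for bioturbation, cross-bedding, ripple marks, mud cracks
(C) debris-flow fan — bioturbation match; cross-bedding match (via ripple marks → cross-bedding); ripple marks match; mud cracks match; coarsening-upward match; sorting good match
(D) tidal flat — bioturbation match; cross-bedding match; ripple marks match; mud cracks miss; coarsening-upward match; sorting good match
Only (C) is consistent with every observation.

C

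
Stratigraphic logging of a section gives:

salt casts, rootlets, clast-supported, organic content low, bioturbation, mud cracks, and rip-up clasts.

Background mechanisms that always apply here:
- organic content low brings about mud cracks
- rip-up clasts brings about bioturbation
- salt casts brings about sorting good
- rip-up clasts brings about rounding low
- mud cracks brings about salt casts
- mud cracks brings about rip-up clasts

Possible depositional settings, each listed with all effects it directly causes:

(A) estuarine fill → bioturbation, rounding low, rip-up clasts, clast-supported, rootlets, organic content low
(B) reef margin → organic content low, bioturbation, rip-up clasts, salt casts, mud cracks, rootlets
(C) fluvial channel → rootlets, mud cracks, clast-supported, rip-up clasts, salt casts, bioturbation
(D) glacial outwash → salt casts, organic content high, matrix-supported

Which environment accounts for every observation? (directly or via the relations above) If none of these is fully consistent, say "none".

For each candidate, compare predicted effects to what was observed:
(A) estuarine fill — salt casts match (by organic content low → mud cracks → salt casts); rootlets match; clast-supported match; organic content low match; bioturbation match; mud cracks match (by organic content low → mud cracks); rip-up clasts match
(B) reef margin — does not account for clast-supported
(C) fluvial channel — salt casts match; rootlets match; clast-supported match; organic content low miss; bioturbation match; mud cracks match; rip-up clasts match
(D) glacial outwash — fails on rootlets, clast-supported, organic content low, bioturbation, mud cracks, rip-up clasts (predicts matrix-supported, not clast-supported; predicts organic content high, not organic content low)
(A) alone accounts for all the evidence.

A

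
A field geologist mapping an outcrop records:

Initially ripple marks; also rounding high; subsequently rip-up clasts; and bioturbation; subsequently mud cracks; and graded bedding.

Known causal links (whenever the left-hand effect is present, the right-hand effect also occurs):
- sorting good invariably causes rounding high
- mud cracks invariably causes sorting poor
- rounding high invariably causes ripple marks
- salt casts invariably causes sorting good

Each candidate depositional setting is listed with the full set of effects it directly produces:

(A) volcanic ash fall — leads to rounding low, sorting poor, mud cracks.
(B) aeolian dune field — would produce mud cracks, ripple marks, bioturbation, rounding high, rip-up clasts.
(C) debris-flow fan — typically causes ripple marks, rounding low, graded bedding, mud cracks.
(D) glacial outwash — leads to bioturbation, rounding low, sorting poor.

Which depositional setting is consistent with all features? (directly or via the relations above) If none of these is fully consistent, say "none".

none

Checking each candidate against the observations:
(A) volcanic ash fall — ripple marks -; rounding high -; rip-up clasts -; bioturbation -; mud cracks +; graded bedding -
(B) aeolian dune field — ripple marks +; rounding high +; rip-up clasts +; bioturbation +; mud cracks +; graded bedding -
(C) debris-flow fan — ripple marks +; rounding high -; rip-up clasts -; bioturbation -; mud cracks +; graded bedding +
(D) glacial outwash — fails on ripple marks, rounding high, rip-up clasts, mud cracks, graded bedding (predicts rounding low, not rounding high)
Every candidate fails on at least one observation.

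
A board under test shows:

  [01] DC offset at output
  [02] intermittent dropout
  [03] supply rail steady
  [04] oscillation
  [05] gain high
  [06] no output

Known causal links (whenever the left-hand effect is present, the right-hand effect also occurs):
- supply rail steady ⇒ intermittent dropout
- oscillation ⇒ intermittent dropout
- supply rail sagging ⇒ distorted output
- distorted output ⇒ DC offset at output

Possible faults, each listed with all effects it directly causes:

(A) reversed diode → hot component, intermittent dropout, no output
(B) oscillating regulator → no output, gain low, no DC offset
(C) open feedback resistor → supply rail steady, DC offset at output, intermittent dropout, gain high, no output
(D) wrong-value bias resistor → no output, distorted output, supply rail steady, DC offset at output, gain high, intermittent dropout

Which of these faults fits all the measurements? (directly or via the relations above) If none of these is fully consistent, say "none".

Per-candidate check:
(A) reversed diode — DC offset at output ✗; intermittent dropout ✓; supply rail steady ✗; oscillation ✗; gain high ✗; no output ✓
(B) oscillating regulator — DC offset at output ✗; intermittent dropout ✗; supply rail steady ✗; oscillation ✗; gain high ✗; no output ✓
(C) open feedback resistor — does not account for oscillation
(D) wrong-value bias resistor — DC offset at output ✓; intermittent dropout ✓; supply rail steady ✓; oscillation ✗; gain high ✓; no output ✓
None of the listed candidates fits everything.

none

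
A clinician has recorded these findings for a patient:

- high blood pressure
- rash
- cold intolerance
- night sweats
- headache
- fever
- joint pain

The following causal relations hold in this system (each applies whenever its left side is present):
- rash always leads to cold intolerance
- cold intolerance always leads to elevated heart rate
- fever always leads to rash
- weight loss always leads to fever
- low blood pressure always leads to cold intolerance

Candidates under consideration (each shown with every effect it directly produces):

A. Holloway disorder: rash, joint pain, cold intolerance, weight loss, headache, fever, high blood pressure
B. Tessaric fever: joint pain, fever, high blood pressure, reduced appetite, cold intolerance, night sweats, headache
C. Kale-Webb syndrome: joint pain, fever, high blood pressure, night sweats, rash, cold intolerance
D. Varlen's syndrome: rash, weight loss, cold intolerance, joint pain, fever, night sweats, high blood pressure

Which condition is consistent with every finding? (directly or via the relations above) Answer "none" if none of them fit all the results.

B

For each candidate, compare predicted effects to what was observed:
(A) Holloway disorder — high blood pressure ✓; rash ✓; cold intolerance ✓; night sweats ✗; headache ✓; fever ✓; joint pain ✓
(B) Tessaric fever — accounts for every observation (rash by fever → rash)
(C) Kale-Webb syndrome — does not account for headache
(D) Varlen's syndrome — high blood pressure ✓; rash ✓; cold intolerance ✓; night sweats ✓; headache ✗; fever ✓; joint pain ✓
(B) alone accounts for all the evidence.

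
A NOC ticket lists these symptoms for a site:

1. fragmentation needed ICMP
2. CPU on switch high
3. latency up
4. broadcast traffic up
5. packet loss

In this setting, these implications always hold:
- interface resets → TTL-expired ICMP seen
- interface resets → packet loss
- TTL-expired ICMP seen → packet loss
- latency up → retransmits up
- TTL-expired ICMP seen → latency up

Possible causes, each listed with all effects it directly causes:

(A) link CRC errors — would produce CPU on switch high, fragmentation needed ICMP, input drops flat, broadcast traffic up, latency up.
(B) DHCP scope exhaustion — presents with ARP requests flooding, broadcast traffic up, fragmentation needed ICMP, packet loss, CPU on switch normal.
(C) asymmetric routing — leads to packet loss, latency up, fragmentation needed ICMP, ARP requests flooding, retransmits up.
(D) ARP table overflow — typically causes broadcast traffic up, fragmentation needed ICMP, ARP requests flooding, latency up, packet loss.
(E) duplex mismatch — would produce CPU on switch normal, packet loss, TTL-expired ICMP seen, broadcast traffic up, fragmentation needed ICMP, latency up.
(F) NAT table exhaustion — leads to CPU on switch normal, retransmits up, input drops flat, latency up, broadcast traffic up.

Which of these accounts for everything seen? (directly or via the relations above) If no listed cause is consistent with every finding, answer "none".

Checking each candidate against the observations:
(A) link CRC errors — does not account for packet loss
(B) DHCP scope exhaustion — fails on CPU on switch high, latency up (predicts CPU on switch normal, not CPU on switch high)
(C) asymmetric routing — does not account for CPU on switch high, broadcast traffic up
(D) ARP table overflow — fragmentation needed ICMP yes; CPU on switch high NO; latency up yes; broadcast traffic up yes; packet loss yes
(E) duplex mismatch — fails on CPU on switch high (predicts CPU on switch normal, not CPU on switch high)
(F) NAT table exhaustion — fragmentation needed ICMP NO; CPU on switch high NO; latency up yes; broadcast traffic up yes; packet loss NO
No candidate is consistent with all observations.

none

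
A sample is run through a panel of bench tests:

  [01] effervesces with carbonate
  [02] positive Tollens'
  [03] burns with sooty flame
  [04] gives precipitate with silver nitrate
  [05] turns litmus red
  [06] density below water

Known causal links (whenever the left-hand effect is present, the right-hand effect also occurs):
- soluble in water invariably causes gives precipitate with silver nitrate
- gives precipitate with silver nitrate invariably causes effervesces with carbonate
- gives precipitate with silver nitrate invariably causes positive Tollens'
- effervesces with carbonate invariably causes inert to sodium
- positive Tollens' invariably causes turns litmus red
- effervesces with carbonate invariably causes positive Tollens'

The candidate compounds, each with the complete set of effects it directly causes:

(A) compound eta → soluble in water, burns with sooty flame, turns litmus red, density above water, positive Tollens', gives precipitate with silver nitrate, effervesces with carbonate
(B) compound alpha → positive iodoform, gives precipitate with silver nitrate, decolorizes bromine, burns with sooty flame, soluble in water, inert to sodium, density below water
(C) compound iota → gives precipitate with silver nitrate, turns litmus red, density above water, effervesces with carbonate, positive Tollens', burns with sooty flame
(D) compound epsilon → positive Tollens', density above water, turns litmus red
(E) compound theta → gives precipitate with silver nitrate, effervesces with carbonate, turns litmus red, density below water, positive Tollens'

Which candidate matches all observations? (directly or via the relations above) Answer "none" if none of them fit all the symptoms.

B

Checking each candidate against the observations:
(A) compound eta — fails on density below water (predicts density above water, not density below water)
(B) compound alpha — effervesces with carbonate ✓ (via gives precipitate with silver nitrate → effervesces with carbonate); positive Tollens' ✓ (via gives precipitate with silver nitrate → positive Tollens'); burns with sooty flame ✓; gives precipitate with silver nitrate ✓; turns litmus red ✓ (via gives precipitate with silver nitrate → positive Tollens' → turns litmus red); density below water ✓
(C) compound iota — fails on density below water (predicts density above water, not density below water)
(D) compound epsilon — fails on effervesces with carbonate, burns with sooty flame, gives precipitate with silver nitrate, density below water (predicts density above water, not density below water)
(E) compound theta — does not account for burns with sooty flame
(B) is the only candidate with no mismatches.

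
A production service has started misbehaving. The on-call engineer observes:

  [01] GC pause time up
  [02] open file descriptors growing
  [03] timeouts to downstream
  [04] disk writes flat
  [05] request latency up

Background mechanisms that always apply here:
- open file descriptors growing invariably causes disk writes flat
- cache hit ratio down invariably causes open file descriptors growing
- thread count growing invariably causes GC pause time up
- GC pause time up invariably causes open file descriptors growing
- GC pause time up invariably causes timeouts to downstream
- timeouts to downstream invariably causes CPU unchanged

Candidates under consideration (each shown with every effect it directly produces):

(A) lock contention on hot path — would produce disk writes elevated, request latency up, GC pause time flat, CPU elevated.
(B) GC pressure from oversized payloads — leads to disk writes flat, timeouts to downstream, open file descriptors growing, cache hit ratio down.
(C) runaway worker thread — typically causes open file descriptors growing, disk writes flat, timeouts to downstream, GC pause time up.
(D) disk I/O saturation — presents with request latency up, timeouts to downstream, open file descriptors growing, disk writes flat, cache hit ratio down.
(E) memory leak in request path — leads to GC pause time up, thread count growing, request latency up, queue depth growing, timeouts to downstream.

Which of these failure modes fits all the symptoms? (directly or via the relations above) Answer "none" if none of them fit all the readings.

Testing each hypothesis:
(A) lock contention on hot path — GC pause time up miss; open file descriptors growing miss; timeouts to downstream miss; disk writes flat miss; request latency up match
(B) GC pressure from oversized payloads — does not account for GC pause time up, request latency up
(C) runaway worker thread — GC pause time up match; open file descriptors growing match; timeouts to downstream match; disk writes flat match; request latency up miss
(D) disk I/O saturation — does not account for GC pause time up
(E) memory leak in request path — GC pause time up match; open file descriptors growing match (by GC pause time up → open file descriptors growing); timeouts to downstream match; disk writes flat match (by GC pause time up → open file descriptors growing → disk writes flat); request latency up match
(E) is the only candidate with no mismatches.

E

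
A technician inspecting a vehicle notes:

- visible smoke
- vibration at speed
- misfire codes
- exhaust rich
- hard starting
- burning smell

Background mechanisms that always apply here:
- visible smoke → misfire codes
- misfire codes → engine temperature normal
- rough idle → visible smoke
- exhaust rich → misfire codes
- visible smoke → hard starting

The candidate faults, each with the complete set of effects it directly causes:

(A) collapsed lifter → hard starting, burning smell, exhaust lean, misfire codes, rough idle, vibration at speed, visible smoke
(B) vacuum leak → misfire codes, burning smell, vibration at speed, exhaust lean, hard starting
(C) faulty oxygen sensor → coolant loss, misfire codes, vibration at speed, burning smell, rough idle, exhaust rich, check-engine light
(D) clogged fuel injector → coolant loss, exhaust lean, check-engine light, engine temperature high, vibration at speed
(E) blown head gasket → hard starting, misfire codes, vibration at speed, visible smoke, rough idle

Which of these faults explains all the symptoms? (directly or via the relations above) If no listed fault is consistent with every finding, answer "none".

C

For each candidate, compare predicted effects to what was observed:
(A) collapsed lifter — fails on exhaust rich (predicts exhaust lean, not exhaust rich)
(B) vacuum leak — visible smoke NO; vibration at speed yes; misfire codes yes; exhaust rich NO; hard starting yes; burning smell yes
(C) faulty oxygen sensor — accounts for every observation (visible smoke by rough idle → visible smoke)
(D) clogged fuel injector — visible smoke NO; vibration at speed yes; misfire codes NO; exhaust rich NO; hard starting NO; burning smell NO
(E) blown head gasket — visible smoke yes; vibration at speed yes; misfire codes yes; exhaust rich NO; hard starting yes; burning smell NO
Only (C) is consistent with every observation.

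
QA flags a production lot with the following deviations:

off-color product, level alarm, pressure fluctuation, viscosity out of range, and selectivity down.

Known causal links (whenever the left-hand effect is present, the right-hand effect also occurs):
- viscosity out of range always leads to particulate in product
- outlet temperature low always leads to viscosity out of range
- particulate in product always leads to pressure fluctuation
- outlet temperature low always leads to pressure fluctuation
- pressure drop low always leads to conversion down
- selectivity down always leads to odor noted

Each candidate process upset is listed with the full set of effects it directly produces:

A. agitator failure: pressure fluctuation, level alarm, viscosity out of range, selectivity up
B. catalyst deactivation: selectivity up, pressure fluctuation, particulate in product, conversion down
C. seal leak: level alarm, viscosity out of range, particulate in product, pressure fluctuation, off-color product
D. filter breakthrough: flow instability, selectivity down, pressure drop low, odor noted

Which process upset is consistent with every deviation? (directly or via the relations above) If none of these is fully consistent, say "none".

Checking each candidate against the observations:
(A) agitator failure — off-color product ✗; level alarm ✓; pressure fluctuation ✓; viscosity out of range ✓; selectivity down ✗
(B) catalyst deactivation — off-color product ✗; level alarm ✗; pressure fluctuation ✓; viscosity out of range ✗; selectivity down ✗
(C) seal leak — does not account for selectivity down
(D) filter breakthrough — does not account for off-color product, level alarm, pressure fluctuation, viscosity out of range
No candidate is consistent with all observations.

none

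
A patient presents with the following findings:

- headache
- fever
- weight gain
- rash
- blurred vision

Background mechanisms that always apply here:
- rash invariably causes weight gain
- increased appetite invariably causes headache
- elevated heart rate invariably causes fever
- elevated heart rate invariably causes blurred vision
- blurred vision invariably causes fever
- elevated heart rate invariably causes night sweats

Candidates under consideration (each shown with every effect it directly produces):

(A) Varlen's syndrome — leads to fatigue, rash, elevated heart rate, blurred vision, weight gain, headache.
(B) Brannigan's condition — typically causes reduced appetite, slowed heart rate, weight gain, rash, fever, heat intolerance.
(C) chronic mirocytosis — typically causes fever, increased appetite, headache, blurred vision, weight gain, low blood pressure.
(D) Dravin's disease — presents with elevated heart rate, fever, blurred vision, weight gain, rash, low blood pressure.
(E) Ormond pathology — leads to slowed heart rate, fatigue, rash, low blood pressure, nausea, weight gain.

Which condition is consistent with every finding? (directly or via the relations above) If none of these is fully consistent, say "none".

Checking each candidate against the observations:
(A) Varlen's syndrome — accounts for every observation (fever by elevated heart rate → fever)
(B) Brannigan's condition — does not account for headache, blurred vision
(C) chronic mirocytosis — does not account for rash
(D) Dravin's disease — does not account for headache
(E) Ormond pathology — does not account for headache, fever, blurred vision
(A) is the only candidate with no mismatches.

A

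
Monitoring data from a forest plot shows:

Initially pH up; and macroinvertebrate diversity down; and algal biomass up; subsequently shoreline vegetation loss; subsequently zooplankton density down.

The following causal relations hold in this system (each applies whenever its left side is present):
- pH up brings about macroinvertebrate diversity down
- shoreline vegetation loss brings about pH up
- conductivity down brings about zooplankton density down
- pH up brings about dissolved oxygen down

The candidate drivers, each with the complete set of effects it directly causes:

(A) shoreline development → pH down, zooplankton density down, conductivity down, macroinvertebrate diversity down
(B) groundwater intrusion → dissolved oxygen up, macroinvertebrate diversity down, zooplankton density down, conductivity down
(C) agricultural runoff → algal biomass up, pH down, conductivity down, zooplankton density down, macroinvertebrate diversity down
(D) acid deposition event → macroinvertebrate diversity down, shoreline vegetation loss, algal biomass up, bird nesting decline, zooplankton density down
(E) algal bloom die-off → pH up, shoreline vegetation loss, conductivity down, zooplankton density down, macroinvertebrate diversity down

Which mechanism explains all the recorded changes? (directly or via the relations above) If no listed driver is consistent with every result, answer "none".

D

For each candidate, compare predicted effects to what was observed:
(A) shoreline development — pH up -; macroinvertebrate diversity down +; algal biomass up -; shoreline vegetation loss -; zooplankton density down +
(B) groundwater intrusion — does not account for pH up, algal biomass up, shoreline vegetation loss
(C) agricultural runoff — fails on pH up, shoreline vegetation loss (predicts pH down, not pH up)
(D) acid deposition event — pH up + (by shoreline vegetation loss → pH up); macroinvertebrate diversity down +; algal biomass up +; shoreline vegetation loss +; zooplankton density down +
(E) algal bloom die-off — does not account for algal biomass up
(D) alone accounts for all the evidence.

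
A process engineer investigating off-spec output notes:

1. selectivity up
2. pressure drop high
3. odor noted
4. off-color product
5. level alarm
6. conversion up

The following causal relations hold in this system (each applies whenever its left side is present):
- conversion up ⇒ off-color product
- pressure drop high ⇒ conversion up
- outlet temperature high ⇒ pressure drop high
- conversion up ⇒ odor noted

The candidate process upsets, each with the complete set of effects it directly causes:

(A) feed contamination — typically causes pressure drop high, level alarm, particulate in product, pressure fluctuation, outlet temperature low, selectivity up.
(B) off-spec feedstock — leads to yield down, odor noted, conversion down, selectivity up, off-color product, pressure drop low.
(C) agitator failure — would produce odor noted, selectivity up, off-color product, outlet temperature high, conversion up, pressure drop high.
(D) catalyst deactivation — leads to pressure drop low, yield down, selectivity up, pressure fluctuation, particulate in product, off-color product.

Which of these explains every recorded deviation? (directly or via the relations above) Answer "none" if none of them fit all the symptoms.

A

Testing each hypothesis:
(A) feed contamination — selectivity up yes; pressure drop high yes; odor noted yes (by pressure drop high → conversion up → odor noted); off-color product yes (by pressure drop high → conversion up → off-color product); level alarm yes; conversion up yes (by pressure drop high → conversion up)
(B) off-spec feedstock — selectivity up yes; pressure drop high NO; odor noted yes; off-color product yes; level alarm NO; conversion up NO
(C) agitator failure — selectivity up yes; pressure drop high yes; odor noted yes; off-color product yes; level alarm NO; conversion up yes
(D) catalyst deactivation — selectivity up yes; pressure drop high NO; odor noted NO; off-color product yes; level alarm NO; conversion up NO
(A) is the only candidate with no mismatches.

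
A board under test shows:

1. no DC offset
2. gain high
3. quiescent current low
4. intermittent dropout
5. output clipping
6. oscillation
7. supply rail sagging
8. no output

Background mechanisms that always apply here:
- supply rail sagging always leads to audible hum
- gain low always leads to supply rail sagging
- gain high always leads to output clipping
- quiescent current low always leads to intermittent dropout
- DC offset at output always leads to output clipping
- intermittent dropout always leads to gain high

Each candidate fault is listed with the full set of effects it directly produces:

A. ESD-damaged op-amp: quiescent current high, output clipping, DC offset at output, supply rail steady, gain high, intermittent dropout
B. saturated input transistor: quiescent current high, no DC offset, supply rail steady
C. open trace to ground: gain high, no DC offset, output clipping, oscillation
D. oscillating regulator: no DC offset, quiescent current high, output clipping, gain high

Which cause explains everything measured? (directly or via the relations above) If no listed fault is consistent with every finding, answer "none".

none

Per-candidate check:
(A) ESD-damaged op-amp — no DC offset NO; gain high yes; quiescent current low NO; intermittent dropout yes; output clipping yes; oscillation NO; supply rail sagging NO; no output NO
(B) saturated input transistor — fails on gain high, quiescent current low, intermittent dropout, output clipping, oscillation, supply rail sagging, no output (predicts quiescent current high, not quiescent current low; predicts supply rail steady, not supply rail sagging)
(C) open trace to ground — no DC offset yes; gain high yes; quiescent current low NO; intermittent dropout NO; output clipping yes; oscillation yes; supply rail sagging NO; no output NO
(D) oscillating regulator — fails on quiescent current low, intermittent dropout, oscillation, supply rail sagging, no output (predicts quiescent current high, not quiescent current low)
No candidate is consistent with all observations.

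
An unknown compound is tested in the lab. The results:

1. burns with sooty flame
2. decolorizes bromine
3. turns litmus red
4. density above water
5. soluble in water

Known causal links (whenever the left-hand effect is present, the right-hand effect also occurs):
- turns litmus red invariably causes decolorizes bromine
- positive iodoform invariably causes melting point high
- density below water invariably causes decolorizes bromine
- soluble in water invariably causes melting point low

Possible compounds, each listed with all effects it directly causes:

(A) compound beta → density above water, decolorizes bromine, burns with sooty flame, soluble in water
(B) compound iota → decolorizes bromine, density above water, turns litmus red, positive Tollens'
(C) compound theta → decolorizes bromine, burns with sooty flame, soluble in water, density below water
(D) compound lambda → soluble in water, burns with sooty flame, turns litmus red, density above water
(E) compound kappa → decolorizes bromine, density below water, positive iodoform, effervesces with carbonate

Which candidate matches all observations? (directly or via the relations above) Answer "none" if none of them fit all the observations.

D

Testing each hypothesis:
(A) compound beta — burns with sooty flame match; decolorizes bromine match; turns litmus red miss; density above water match; soluble in water match
(B) compound iota — does not account for burns with sooty flame, soluble in water
(C) compound theta — burns with sooty flame match; decolorizes bromine match; turns litmus red miss; density above water miss; soluble in water match
(D) compound lambda — burns with sooty flame match; decolorizes bromine match (by turns litmus red → decolorizes bromine); turns litmus red match; density above water match; soluble in water match
(E) compound kappa — burns with sooty flame miss; decolorizes bromine match; turns litmus red miss; density above water miss; soluble in water miss
Only (D) is consistent with every observation.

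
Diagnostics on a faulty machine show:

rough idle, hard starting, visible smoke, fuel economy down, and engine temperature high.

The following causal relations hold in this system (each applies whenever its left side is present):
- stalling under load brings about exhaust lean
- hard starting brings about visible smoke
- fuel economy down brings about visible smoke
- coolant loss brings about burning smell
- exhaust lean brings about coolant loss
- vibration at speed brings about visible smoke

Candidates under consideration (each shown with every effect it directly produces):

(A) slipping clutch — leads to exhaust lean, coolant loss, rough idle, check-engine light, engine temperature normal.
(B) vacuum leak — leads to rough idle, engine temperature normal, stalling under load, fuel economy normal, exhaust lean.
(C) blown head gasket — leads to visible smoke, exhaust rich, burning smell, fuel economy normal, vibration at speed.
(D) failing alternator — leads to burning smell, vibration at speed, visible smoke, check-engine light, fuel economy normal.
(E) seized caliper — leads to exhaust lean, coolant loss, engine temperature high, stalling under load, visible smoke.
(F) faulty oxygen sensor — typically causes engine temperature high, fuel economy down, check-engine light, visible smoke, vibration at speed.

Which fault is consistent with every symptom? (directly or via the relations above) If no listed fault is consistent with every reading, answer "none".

Checking each candidate against the observations:
(A) slipping clutch — rough idle yes; hard starting NO; visible smoke NO; fuel economy down NO; engine temperature high NO
(B) vacuum leak — fails on hard starting, visible smoke, fuel economy down, engine temperature high (predicts fuel economy normal, not fuel economy down; predicts engine temperature normal, not engine temperature high)
(C) blown head gasket — rough idle NO; hard starting NO; visible smoke yes; fuel economy down NO; engine temperature high NO
(D) failing alternator — fails on rough idle, hard starting, fuel economy down, engine temperature high (predicts fuel economy normal, not fuel economy down)
(E) seized caliper — does not account for rough idle, hard starting, fuel economy down
(F) faulty oxygen sensor — does not account for rough idle, hard starting
Every candidate fails on at least one observation.

none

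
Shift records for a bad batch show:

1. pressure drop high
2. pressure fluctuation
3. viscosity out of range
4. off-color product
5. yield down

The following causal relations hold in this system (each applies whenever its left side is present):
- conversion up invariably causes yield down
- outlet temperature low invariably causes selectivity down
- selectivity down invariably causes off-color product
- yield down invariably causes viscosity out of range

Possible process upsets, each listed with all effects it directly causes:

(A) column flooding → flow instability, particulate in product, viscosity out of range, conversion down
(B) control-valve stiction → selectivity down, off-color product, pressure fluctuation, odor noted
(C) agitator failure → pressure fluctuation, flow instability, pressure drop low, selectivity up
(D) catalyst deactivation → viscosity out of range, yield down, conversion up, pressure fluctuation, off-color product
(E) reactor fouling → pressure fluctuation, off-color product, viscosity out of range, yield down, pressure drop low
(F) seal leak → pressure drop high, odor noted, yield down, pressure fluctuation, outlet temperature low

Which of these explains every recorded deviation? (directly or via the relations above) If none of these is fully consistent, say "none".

For each candidate, compare predicted effects to what was observed:
(A) column flooding — does not account for pressure drop high, pressure fluctuation, off-color product, yield down
(B) control-valve stiction — does not account for pressure drop high, viscosity out of range, yield down
(C) agitator failure — fails on pressure drop high, viscosity out of range, off-color product, yield down (predicts pressure drop low, not pressure drop high)
(D) catalyst deactivation — does not account for pressure drop high
(E) reactor fouling — pressure drop high miss; pressure fluctuation match; viscosity out of range match; off-color product match; yield down match
(F) seal leak — pressure drop high match; pressure fluctuation match; viscosity out of range match (through yield down → viscosity out of range); off-color product match (through outlet temperature low → selectivity down → off-color product); yield down match
(F) is the only candidate with no mismatches.

F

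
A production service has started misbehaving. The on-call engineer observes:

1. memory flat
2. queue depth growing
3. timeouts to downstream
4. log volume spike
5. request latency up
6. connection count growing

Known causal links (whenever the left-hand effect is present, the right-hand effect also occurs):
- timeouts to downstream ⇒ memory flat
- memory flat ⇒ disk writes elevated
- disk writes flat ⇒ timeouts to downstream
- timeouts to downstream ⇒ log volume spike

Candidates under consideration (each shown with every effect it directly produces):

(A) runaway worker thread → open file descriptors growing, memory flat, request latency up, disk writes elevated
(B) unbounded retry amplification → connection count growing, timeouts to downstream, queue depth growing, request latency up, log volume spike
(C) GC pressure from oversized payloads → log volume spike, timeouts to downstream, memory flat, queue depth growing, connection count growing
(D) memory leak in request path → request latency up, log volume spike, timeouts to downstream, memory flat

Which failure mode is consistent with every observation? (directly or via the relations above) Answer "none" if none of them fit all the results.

Checking each candidate against the observations:
(A) runaway worker thread — memory flat yes; queue depth growing NO; timeouts to downstream NO; log volume spike NO; request latency up yes; connection count growing NO
(B) unbounded retry amplification — memory flat yes (through timeouts to downstream → memory flat); queue depth growing yes; timeouts to downstream yes; log volume spike yes; request latency up yes; connection count growing yes
(C) GC pressure from oversized payloads — memory flat yes; queue depth growing yes; timeouts to downstream yes; log volume spike yes; request latency up NO; connection count growing yes
(D) memory leak in request path — memory flat yes; queue depth growing NO; timeouts to downstream yes; log volume spike yes; request latency up yes; connection count growing NO
(B) is the only candidate with no mismatches.

B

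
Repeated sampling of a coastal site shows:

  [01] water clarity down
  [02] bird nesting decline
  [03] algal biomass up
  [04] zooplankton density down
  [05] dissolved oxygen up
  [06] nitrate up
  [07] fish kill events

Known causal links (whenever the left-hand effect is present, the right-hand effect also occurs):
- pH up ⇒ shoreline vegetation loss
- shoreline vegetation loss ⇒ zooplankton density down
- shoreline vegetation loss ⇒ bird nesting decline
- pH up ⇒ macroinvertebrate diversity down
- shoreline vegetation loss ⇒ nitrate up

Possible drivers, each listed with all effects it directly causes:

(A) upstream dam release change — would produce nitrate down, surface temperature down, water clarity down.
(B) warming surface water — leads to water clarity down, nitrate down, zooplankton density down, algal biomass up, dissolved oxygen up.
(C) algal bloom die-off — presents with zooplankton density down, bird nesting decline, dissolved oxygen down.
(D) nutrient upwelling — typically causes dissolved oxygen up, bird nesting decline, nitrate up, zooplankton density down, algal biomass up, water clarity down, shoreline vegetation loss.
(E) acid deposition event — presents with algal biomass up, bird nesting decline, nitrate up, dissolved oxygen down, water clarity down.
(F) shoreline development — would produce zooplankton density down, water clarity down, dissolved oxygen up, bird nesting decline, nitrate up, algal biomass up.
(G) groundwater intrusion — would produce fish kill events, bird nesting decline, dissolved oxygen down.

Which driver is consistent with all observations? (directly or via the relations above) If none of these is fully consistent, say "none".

none

Per-candidate check:
(A) upstream dam release change — fails on bird nesting decline, algal biomass up, zooplankton density down, dissolved oxygen up, nitrate up, fish kill events (predicts nitrate down, not nitrate up)
(B) warming surface water — fails on bird nesting decline, nitrate up, fish kill events (predicts nitrate down, not nitrate up)
(C) algal bloom die-off — fails on water clarity down, algal biomass up, dissolved oxygen up, nitrate up, fish kill events (predicts dissolved oxygen down, not dissolved oxygen up)
(D) nutrient upwelling — water clarity down yes; bird nesting decline yes; algal biomass up yes; zooplankton density down yes; dissolved oxygen up yes; nitrate up yes; fish kill events NO
(E) acid deposition event — water clarity down yes; bird nesting decline yes; algal biomass up yes; zooplankton density down NO; dissolved oxygen up NO; nitrate up yes; fish kill events NO
(F) shoreline development — does not account for fish kill events
(G) groundwater intrusion — water clarity down NO; bird nesting decline yes; algal biomass up NO; zooplankton density down NO; dissolved oxygen up NO; nitrate up NO; fish kill events yes
Every candidate fails on at least one observation.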